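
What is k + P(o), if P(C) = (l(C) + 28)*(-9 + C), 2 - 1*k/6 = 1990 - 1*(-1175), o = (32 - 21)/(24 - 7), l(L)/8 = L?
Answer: -5564730/289 ≈ -19255.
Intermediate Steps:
l(L) = 8*L
o = 11/17 ≈ 0.64706
k = -18978 (k = 12 - 6*(1990 - 1*(-1175)) = 12 - 6*(1990 + 1175) = 12 - 6*3165 = 12 - 18990 = -18978)
P(C) = (-9 + C)*(28 + 8*C) (P(C) = (8*C + 28)*(-9 + C) = (28 + 8*C)*(-9 + C) = (-9 + C)*(28 + 8*C))
k + P(o) = -18978 + (-252 - 44*11/17 + 8*(11/17)²) = -18978 + (-252 - 484/17 + 8*(121/289)) = -18978 + (-252 - 484/17 + 968/289) = -18978 - 80088/289 = -5564730/289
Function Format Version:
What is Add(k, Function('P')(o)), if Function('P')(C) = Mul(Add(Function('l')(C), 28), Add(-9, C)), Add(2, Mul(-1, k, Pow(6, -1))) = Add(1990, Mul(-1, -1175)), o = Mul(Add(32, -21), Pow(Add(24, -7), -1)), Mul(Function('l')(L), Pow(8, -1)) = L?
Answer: Rational(-5564730, 289) ≈ -19255.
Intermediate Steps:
Function('l')(L) = Mul(8, L)
o = Rational(11, 17) (o = Mul(11, Pow(17, -1)) = Mul(11, Rational(1, 17)) = Rational(11, 17) ≈ 0.64706)
k = -18978 (k = Add(12, Mul(-6, Add(1990, Mul(-1, -1175)))) = Add(12, Mul(-6, Add(1990, 1175))) = Add(12, Mul(-6, 3165)) = Add(12, -18990) = -18978)
Function('P')(C) = Mul(Add(-9, C), Add(28, Mul(8, C))) (Function('P')(C) = Mul(Add(Mul(8, C), 28), Add(-9, C)) = Mul(Add(28, Mul(8, C)), Add(-9, C)) = Mul(Add(-9, C), Add(28, Mul(8, C))))
Add(k, Function('P')(o)) = Add(-18978, Add(-252, Mul(-44, Rational(11, 17)), Mul(8, Pow(Rational(11, 17), 2)))) = Add(-18978, Add(-252, Rational(-484, 17), Mul(8, Rational(121, 289)))) = Add(-18978, Add(-252, Rational(-484, 17), Rational(968, 289))) = Add(-18978, Rational(-80088, 289)) = Rational(-5564730, 289)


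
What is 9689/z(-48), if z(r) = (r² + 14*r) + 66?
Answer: 9689/1698 ≈ 5.7061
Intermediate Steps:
z(r) = 66 + r² + 14*r
9689/z(-48) = 9689/(66 + (-48)² + 14*(-48)) = 9689/(66 + 2304 - 672) = 9689/1698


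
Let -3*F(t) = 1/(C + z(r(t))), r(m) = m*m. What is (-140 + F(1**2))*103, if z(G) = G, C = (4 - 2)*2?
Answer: -216403/15 ≈ -14427.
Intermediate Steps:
r(m) = m**2
C = 4 (C = 2*2 = 4)
F(t) = -1/(3*(4 + t**2))
(-140 + F(1**2))*103 = (-140 - 1/(12 + 3*(1**2)**2))*103 = (-140 - 1/(12 + 3*1**2))*103 = (-140 - 1/(12 + 3*1))*103 = (-140 - 1/(12 + 3))*103 = (-140 - 1/15)*103 = -2101/15*103 = -216403/15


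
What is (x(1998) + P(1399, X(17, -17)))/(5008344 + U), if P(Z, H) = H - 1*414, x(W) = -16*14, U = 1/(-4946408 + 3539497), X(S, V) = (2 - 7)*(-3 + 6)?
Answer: -918712883/7046294265383 ≈ -0.00013038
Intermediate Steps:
X(S, V) = -15 (X(S, V) = -5*3 = -15)
U = -1/1406911 (U = 1/(-1406911) = -1/1406911 ≈ -7.1078e-7)
x(W) = -224
P(Z, H) = -414 + H (P(Z, H) = H - 414 = -414 + H)
(x(1998) + P(1399, X(17, -17)))/(5008344 + U) = (-224 + (-414 - 15))/(5008344 - 1/1406911) = (-224 - 429)/(7046294265383/1406911) = -653*1406911/7046294265383 = -918712883/7046294265383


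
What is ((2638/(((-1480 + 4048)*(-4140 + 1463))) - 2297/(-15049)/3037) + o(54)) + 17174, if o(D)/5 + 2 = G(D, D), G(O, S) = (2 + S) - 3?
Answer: 2738030556885440485/157096253902884 ≈ 17429.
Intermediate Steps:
G(O, S) = -1 + S
o(D) = -15 + 5*D (o(D) = -10 + 5*(-1 + D) = -10 + (-5 + 5*D) = -15 + 5*D)
((2638/(((-1480 + 4048)*(-4140 + 1463))) - 2297/(-15049)/3037) + o(54)) + 17174 = ((2638/(((-1480 + 4048)*(-4140 + 1463))) - 2297/(-15049)/3037) + (-15 + 5*54)) + 17174 = ((2638/((2568*(-2677))) - 2297*(-1/15049)*(1/3037)) + (-15 + 270)) + 17174 = ((2638/(-6874536) + (2297/15049)*(1/3037)) + 255) + 17174 = ((2638*(-1/6874536) + 2297/45703813) + 255) + 17174 = ((-1319/3437268 + 2297/45703813) + 255) + 17174 = (-52387924751/157096253902884 + 255) + 17174 = 40059492357310669/157096253902884 + 17174 = 2738030556885440485/157096253902884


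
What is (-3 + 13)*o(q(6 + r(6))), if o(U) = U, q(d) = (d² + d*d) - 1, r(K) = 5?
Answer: 2410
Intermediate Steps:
q(d) = -1 + 2*d² (q(d) = (d² + d²) - 1 = 2*d² - 1 = -1 + 2*d²)
(-3 + 13)*o(q(6 + r(6))) = (-3 + 13)*(-1 + 2*(6 + 5)²) = 10*(-1 + 2*11²) = 10*(-1 + 2*121) = 10*(-1 + 242) = 10*241 = 2410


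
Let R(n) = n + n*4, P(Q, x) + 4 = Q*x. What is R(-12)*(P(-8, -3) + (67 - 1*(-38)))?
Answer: -7500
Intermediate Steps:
P(Q, x) = -4 + Q*x
R(n) = 5*n (R(n) = n + 4*n = 5*n)
R(-12)*(P(-8, -3) + (67 - 1*(-38))) = (5*(-12))*((-4 - 8*(-3)) + (67 - 1*(-38))) = -60*((-4 + 24) + (67 + 38)) = -60*(20 + 105) = -60*125 = -7500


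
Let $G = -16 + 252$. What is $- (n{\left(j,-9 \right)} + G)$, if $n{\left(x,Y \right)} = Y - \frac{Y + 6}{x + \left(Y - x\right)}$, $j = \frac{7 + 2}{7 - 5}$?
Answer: $- \frac{680}{3} \approx -226.67$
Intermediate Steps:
$j = \frac{9}{2} \approx 4.5$
$G = 236$
$n{\left(x,Y \right)} = Y - \frac{6 + Y}{Y}$
$- (n{\left(j,-9 \right)} + G) = - (\left(-1 - 9 - \frac{6}{-9}\right) + 236) = - (\left(-1 - 9 - - \frac{2}{3}\right) + 236) = - (\left(-1 - 9 + \frac{2}{3}\right) + 236) = - (- \frac{28}{3} + 236) = \left(-1\right) \frac{680}{3} = - \frac{680}{3}$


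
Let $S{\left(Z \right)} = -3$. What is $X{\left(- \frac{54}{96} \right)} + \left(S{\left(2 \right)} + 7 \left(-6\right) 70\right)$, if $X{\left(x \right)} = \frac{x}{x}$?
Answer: $-2942$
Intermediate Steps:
$X{\left(x \right)} = 1$
$X{\left(- \frac{54}{96} \right)} + \left(S{\left(2 \right)} + 7 \left(-6\right) 70\right) = 1 + \left(-3 + 7 \left(-6\right) 70\right) = 1 - 2943 = -2942$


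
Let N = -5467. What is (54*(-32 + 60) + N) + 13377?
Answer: 9422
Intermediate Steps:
(54*(-32 + 60) + N) + 13377 = (54*(-32 + 60) - 5467) + 13377 = (54*28 - 5467) + 13377 = (1512 - 5467) + 13377 = -3955 + 13377 = 9422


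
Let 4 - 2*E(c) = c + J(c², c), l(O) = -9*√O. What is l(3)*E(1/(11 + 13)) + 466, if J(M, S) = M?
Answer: 466 - 2279*√3/128 ≈ 435.16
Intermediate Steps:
E(c) = 2 - c/2 - c²/2 (E(c) = 2 - (c + c²)/2 = 2 + (-c/2 - c²/2) = 2 - c/2 - c²/2)
l(3)*E(1/(11 + 13)) + 466 = (-9*√3)*(2 - 1/(2*(11 + 13)) - 1/(2*(11 + 13)²)) + 466 = (-9*√3)*(2 - ½/24 - (1/24)²/2) + 466 = (-9*√3)*(2 - ½*1/24 - (1/24)²/2) + 466 = (-9*√3)*(2 - 1/48 - ½*1/576) + 466 = (-9*√3)*(2 - 1/48 - 1/1152) + 466 = -9*√3*(2279/1152) + 466 = -2279*√3/128 + 466 = 466 - 2279*√3/128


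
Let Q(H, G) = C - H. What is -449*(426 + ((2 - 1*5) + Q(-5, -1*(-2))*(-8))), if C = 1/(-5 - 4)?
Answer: -1551295/9 ≈ -1.7237e+5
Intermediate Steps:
C = -⅑ (C = 1/(-9) = -⅑ ≈ -0.11111)
Q(H, G) = -⅑ - H
-449*(426 + ((2 - 1*5) + Q(-5, -1*(-2))*(-8))) = -449*(426 + ((2 - 1*5) + (-⅑ - 1*(-5))*(-8))) = -449*(426 + ((2 - 5) + (-⅑ + 5)*(-8))) = -449*(426 + (-3 + (44/9)*(-8))) = -449*(426 + (-3 - 352/9)) = -449*(426 - 379/9) = -449*3455/9 = -1551295/9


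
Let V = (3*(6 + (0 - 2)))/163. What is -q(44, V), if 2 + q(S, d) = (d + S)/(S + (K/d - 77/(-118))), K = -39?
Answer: 39016882/18660729 ≈ 2.0909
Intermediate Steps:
V = 12/163 (V = (3*(6 - 2))*(1/163) = (3*4)*(1/163) = 12*(1/163) = 12/163 ≈ 0.073620)
q(S, d) = -2 + (S + d)/(77/118 + S - 39/d) (q(S, d) = -2 + (d + S)/(S + (-39/d - 77/(-118))) = -2 + (S + d)/(S + (-39/d - 77*(-1/118))) = -2 + (S + d)/(S + (-39/d + 77/118)) = -2 + (S + d)/(S + (77/118 - 39/d)) = -2 + (S + d)/(77/118 + S - 39/d))
-q(44, V) = -2*(4602 - 77*12/163 + 59*(12/163)² - 59*44*12/163)/(-4602 + 77*(12/163) + 118*44*(12/163)) = -2*(4602 - 924/163 + 59*(144/26569) - 31152/163)/(-4602 + 924/163 + 62304/163) = -2*(4602 - 924/163 + 8496/26569 - 31152/163)/(-686898/163) = -2*(-163)*117050646/(686898*26569) = -1*(-39016882/18660729) = 39016882/18660729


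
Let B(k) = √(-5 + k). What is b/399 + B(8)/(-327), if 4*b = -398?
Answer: -199/798 - √3/327 ≈ -0.25467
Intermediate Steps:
b = -199/2 (b = (¼)*(-398) = -199/2 ≈ -99.500)
b/399 + B(8)/(-327) = -199/2/399 + √(-5 + 8)/(-327) = -199/2*1/399 + √3*(-1/327) = -199/798 - √3/327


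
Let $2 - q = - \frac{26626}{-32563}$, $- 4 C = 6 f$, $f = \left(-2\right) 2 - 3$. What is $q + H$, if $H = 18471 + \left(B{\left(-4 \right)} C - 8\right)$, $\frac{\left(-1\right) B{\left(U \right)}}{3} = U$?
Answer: $\frac{605352107}{32563} \approx 18590.0$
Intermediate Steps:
$B{\left(U \right)} = - 3 U$
$f = -7$ ($f = -4 - 3 = -7$)
$C = \frac{21}{2}$ ($C = - \frac{6 \left(-7\right)}{4} = \left(- \frac{1}{4}\right) \left(-42\right) = \frac{21}{2} \approx 10.5$)
$q = \frac{38500}{32563}$ ($q = 2 - - \frac{26626}{-32563} = 2 - \left(-26626\right) \left(- \frac{1}{32563}\right) = 2 - \frac{26626}{32563} = \frac{38500}{32563} \approx 1.1823$)
$H = 18589$ ($H = 18471 - \left(8 - \left(-3\right) \left(-4\right) \frac{21}{2}\right) = 18471 + \left(12 \cdot \frac{21}{2} - 8\right) = 18471 + \left(126 - 8\right) = 18471 + 118 = 18589$)
$q + H = \frac{38500}{32563} + 18589 = \frac{605352107}{32563}$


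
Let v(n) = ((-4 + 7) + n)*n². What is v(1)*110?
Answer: 440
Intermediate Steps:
v(n) = n²*(3 + n) (v(n) = (3 + n)*n² = n²*(3 + n))
v(1)*110 = (1²*(3 + 1))*110 = (1*4)*110 = 4*110 = 440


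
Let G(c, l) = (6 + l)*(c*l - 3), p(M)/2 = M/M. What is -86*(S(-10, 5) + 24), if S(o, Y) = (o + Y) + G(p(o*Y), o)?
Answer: -9546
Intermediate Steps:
p(M) = 2 (p(M) = 2*(M/M) = 2*1 = 2)
G(c, l) = (-3 + c*l)*(6 + l) (G(c, l) = (6 + l)*(-3 + c*l) = (-3 + c*l)*(6 + l))
S(o, Y) = -18 + Y + 2*o**2 + 10*o (S(o, Y) = (o + Y) + (-18 - 3*o + 2*o**2 + 6*2*o) = (Y + o) + (-18 - 3*o + 2*o**2 + 12*o) = (Y + o) + (-18 + 2*o**2 + 9*o) = -18 + Y + 2*o**2 + 10*o)
-86*(S(-10, 5) + 24) = -86*((-18 + 5 + 2*(-10)**2 + 10*(-10)) + 24) = -86*((-18 + 5 + 2*100 - 100) + 24) = -86*((-18 + 5 + 200 - 100) + 24) = -86*(87 + 24) = -86*111 = -9546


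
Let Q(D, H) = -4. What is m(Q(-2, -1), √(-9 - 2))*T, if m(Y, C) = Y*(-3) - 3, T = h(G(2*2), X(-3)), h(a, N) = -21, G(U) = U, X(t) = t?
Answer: -189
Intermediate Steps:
T = -21
m(Y, C) = -3 - 3*Y (m(Y, C) = -3*Y - 3 = -3 - 3*Y)
m(Q(-2, -1), √(-9 - 2))*T = (-3 - 3*(-4))*(-21) = (-3 + 12)*(-21) = 9*(-21) = -189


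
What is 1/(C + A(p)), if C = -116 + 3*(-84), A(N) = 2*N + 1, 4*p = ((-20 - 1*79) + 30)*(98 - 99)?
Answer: -2/665 ≈ -0.0030075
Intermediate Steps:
p = 69/4 (p = (((-20 - 1*79) + 30)*(98 - 99))/4 = (((-20 - 79) + 30)*(-1))/4 = ((-99 + 30)*(-1))/4 = (-69*(-1))/4 = (1/4)*69 = 69/4 ≈ 17.250)
A(N) = 1 + 2*N
C = -368 (C = -116 - 252 = -368)
1/(C + A(p)) = 1/(-368 + (1 + 2*(69/4))) = 1/(-368 + (1 + 69/2)) = 1/(-368 + 71/2) = 1/(-665/2) = -2/665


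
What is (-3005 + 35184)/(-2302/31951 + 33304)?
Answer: 1028151229/1064093802 ≈ 0.96622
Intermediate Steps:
(-3005 + 35184)/(-2302/31951 + 33304) = 32179/(-2302*1/31951 + 33304) = 32179/(-2302/31951 + 33304) = 32179/(1064093802/31951) = 32179*(31951/1064093802) = 1028151229/1064093802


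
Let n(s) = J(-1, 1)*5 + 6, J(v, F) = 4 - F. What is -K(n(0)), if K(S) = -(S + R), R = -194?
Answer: -173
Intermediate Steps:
n(s) = 21 (n(s) = (4 - 1*1)*5 + 6 = (4 - 1)*5 + 6 = 3*5 + 6 = 15 + 6 = 21)
K(S) = 194 - S (K(S) = -(S - 194) = -(-194 + S) = 194 - S)
-K(n(0)) = -(194 - 1*21) = -(194 - 21) = -1*173 = -173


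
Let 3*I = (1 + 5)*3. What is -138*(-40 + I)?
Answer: 4692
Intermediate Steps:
I = 6 (I = ((1 + 5)*3)/3 = (6*3)/3 = (⅓)*18 = 6)
-138*(-40 + I) = -138*(-40 + 6) = -138*(-34) = 4692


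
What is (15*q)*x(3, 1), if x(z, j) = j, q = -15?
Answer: -225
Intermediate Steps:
(15*q)*x(3, 1) = (15*(-15))*1 = -225*1 = -225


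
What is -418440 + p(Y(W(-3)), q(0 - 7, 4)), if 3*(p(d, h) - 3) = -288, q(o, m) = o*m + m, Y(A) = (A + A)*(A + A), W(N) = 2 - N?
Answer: -418533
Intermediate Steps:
Y(A) = 4*A**2 (Y(A) = (2*A)*(2*A) = 4*A**2)
q(o, m) = m + m*o (q(o, m) = m*o + m = m + m*o)
p(d, h) = -93 (p(d, h) = 3 + (1/3)*(-288) = 3 - 96 = -93)
-418440 + p(Y(W(-3)), q(0 - 7, 4)) = -418440 - 93 = -418533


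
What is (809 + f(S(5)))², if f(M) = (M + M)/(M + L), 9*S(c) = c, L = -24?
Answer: 29134734721/44521 ≈ 6.5440e+5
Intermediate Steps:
S(c) = c/9
f(M) = 2*M/(-24 + M) (f(M) = (M + M)/(M - 24) = (2*M)/(-24 + M) = 2*M/(-24 + M))
(809 + f(S(5)))² = (809 + 2*((⅑)*5)/(-24 + (⅑)*5))² = (809 + 2*(5/9)/(-24 + 5/9))² = (809 + 2*(5/9)/(-211/9))² = (809 + 2*(5/9)*(-9/211))² = (809 - 10/211)² = (170689/211)² = 29134734721/44521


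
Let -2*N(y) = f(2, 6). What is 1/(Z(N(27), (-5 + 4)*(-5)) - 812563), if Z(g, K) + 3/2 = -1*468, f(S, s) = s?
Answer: -2/1626065 ≈ -1.2300e-6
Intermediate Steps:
N(y) = -3 (N(y) = -½*6 = -3)
Z(g, K) = -939/2 (Z(g, K) = -3/2 - 1*468 = -3/2 - 468 = -939/2)
1/(Z(N(27), (-5 + 4)*(-5)) - 812563) = 1/(-939/2 - 812563) = 1/(-1626065/2) = -2/1626065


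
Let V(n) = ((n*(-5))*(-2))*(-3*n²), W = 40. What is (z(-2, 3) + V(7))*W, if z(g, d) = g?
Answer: -411680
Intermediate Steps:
V(n) = -30*n³ (V(n) = (-5*n*(-2))*(-3*n²) = (10*n)*(-3*n²) = -30*n³)
(z(-2, 3) + V(7))*W = (-2 - 30*7³)*40 = (-2 - 30*343)*40 = (-2 - 10290)*40 = -10292*40 = -411680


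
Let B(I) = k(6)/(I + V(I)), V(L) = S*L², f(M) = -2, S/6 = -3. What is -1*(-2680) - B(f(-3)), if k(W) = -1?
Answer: 198319/74 ≈ 2680.0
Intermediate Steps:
S = -18 (S = 6*(-3) = -18)
V(L) = -18*L²
B(I) = -1/(I - 18*I²)
-1*(-2680) - B(f(-3)) = -1*(-2680) - 1/((-2)*(-1 + 18*(-2))) = 2680 - (-1)/(2*(-1 - 36)) = 2680 - (-1)/(2*(-37)) = 2680 - (-1)*(-1)/(2*37) = 2680 - 1*1/74 = 2680 - 1/74 = 198319/74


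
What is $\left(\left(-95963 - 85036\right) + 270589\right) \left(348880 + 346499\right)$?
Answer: $62299004610$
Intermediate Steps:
$\left(\left(-95963 - 85036\right) + 270589\right) \left(348880 + 346499\right) = \left(-180999 + 270589\right) 695379 = 89590 \cdot 695379 = 62299004610$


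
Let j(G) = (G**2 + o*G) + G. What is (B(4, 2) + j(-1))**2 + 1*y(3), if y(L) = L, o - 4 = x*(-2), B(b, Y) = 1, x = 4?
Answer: 28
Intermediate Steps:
o = -4 (o = 4 + 4*(-2) = 4 - 8 = -4)
j(G) = G**2 - 3*G (j(G) = (G**2 - 4*G) + G = G**2 - 3*G)
(B(4, 2) + j(-1))**2 + 1*y(3) = (1 - (-3 - 1))**2 + 1*3 = (1 - 1*(-4))**2 + 3 = (1 + 4)**2 + 3 = 5**2 + 3 = 25 + 3 = 28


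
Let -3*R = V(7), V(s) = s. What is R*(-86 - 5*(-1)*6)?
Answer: 392/3 ≈ 130.67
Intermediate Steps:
R = -7/3 (R = -⅓*7 = -7/3 ≈ -2.3333)
R*(-86 - 5*(-1)*6) = -7*(-86 - 5*(-1)*6)/3 = -7*(-86 + 5*6)/3 = -7*(-86 + 30)/3 = -7/3*(-56) = 392/3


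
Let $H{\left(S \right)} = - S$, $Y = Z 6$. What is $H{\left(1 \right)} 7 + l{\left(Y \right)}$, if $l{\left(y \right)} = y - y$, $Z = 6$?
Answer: $-7$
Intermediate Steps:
$Y = 36$ ($Y = 6 \cdot 6 = 36$)
$l{\left(y \right)} = 0$
$H{\left(1 \right)} 7 + l{\left(Y \right)} = \left(-1\right) 1 \cdot 7 + 0 = \left(-1\right) 7 + 0 = -7 + 0 = -7$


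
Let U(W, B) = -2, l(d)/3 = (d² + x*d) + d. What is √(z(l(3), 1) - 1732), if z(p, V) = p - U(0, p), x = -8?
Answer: I*√1766 ≈ 42.024*I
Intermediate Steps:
l(d) = -21*d + 3*d² (l(d) = 3*((d² - 8*d) + d) = 3*(d² - 7*d) = -21*d + 3*d²)
z(p, V) = 2 + p (z(p, V) = p - 1*(-2) = p + 2 = 2 + p)
√(z(l(3), 1) - 1732) = √((2 + 3*3*(-7 + 3)) - 1732) = √((2 + 3*3*(-4)) - 1732) = √((2 - 36) - 1732) = √(-34 - 1732) = √(-1766) = I*√1766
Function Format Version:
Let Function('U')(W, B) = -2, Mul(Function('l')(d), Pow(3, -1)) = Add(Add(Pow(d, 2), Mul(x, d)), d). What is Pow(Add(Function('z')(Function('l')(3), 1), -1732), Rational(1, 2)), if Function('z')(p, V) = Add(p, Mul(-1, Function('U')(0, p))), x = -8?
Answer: Mul(I, Pow(1766, Rational(1, 2))) ≈ Mul(42.024, I)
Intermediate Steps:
Function('l')(d) = Add(Mul(-21, d), Mul(3, Pow(d, 2))) (Function('l')(d) = Mul(3, Add(Add(Pow(d, 2), Mul(-8, d)), d)) = Mul(3, Add(Pow(d, 2), Mul(-7, d))) = Add(Mul(-21, d), Mul(3, Pow(d, 2))))
Function('z')(p, V) = Add(2, p) (Function('z')(p, V) = Add(p, Mul(-1, -2)) = Add(p, 2) = Add(2, p))
Pow(Add(Function('z')(Function('l')(3), 1), -1732), Rational(1, 2)) = Pow(Add(Add(2, Mul(3, 3, Add(-7, 3))), -1732), Rational(1, 2)) = Pow(Add(Add(2, Mul(3, 3, -4)), -1732), Rational(1, 2)) = Pow(Add(Add(2, -36), -1732), Rational(1, 2)) = Pow(Add(-34, -1732), Rational(1, 2)) = Pow(-1766, Rational(1, 2)) = Mul(I, Pow(1766, Rational(1, 2)))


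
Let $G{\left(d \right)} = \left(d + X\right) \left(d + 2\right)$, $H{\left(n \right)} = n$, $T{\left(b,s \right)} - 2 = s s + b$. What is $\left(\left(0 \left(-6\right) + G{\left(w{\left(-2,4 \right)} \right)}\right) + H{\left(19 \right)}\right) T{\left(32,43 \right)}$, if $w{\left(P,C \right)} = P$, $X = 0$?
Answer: $35777$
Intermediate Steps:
$T{\left(b,s \right)} = 2 + b + s^{2}$ ($T{\left(b,s \right)} = 2 + \left(s s + b\right) = 2 + \left(s^{2} + b\right) = 2 + \left(b + s^{2}\right) = 2 + b + s^{2}$)
$G{\left(d \right)} = d \left(2 + d\right)$ ($G{\left(d \right)} = \left(d + 0\right) \left(d + 2\right) = d \left(2 + d\right)$)
$\left(\left(0 \left(-6\right) + G{\left(w{\left(-2,4 \right)} \right)}\right) + H{\left(19 \right)}\right) T{\left(32,43 \right)} = \left(\left(0 \left(-6\right) - 2 \left(2 - 2\right)\right) + 19\right) \left(2 + 32 + 43^{2}\right) = \left(\left(0 - 0\right) + 19\right) \left(2 + 32 + 1849\right) = \left(\left(0 + 0\right) + 19\right) 1883 = \left(0 + 19\right) 1883 = 19 \cdot 1883 = 35777$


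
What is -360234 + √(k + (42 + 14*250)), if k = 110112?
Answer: -360234 + √113654 ≈ -3.5990e+5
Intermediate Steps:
-360234 + √(k + (42 + 14*250)) = -360234 + √(110112 + (42 + 14*250)) = -360234 + √(110112 + (42 + 3500)) = -360234 + √(110112 + 3542) = -360234 + √113654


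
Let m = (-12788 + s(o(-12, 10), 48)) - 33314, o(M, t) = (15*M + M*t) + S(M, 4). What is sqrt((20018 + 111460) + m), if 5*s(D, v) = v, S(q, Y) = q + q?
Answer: 4*sqrt(133415)/5 ≈ 292.21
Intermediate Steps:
S(q, Y) = 2*q
o(M, t) = 17*M + M*t (o(M, t) = (15*M + M*t) + 2*M = 17*M + M*t)
s(D, v) = v/5
m = -230462/5 (m = (-12788 + (1/5)*48) - 33314 = (-12788 + 48/5) - 33314 = -63892/5 - 33314 = -230462/5 ≈ -46092.)
sqrt((20018 + 111460) + m) = sqrt((20018 + 111460) - 230462/5) = sqrt(131478 - 230462/5) = sqrt(426928/5) = 4*sqrt(133415)/5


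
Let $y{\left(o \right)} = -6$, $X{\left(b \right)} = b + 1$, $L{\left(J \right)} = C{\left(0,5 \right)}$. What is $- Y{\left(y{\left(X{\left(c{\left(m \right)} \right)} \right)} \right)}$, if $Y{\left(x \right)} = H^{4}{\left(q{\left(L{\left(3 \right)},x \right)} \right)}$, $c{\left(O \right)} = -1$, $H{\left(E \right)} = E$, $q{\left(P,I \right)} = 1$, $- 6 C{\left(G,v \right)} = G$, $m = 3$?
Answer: $-1$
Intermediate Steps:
$C{\left(G,v \right)} = - \frac{G}{6}$
$L{\left(J \right)} = 0$ ($L{\left(J \right)} = \left(- \frac{1}{6}\right) 0 = 0$)
$X{\left(b \right)} = 1 + b$
$Y{\left(x \right)} = 1$ ($Y{\left(x \right)} = 1^{4} = 1$)
$- Y{\left(y{\left(X{\left(c{\left(m \right)} \right)} \right)} \right)} = \left(-1\right) 1 = -1$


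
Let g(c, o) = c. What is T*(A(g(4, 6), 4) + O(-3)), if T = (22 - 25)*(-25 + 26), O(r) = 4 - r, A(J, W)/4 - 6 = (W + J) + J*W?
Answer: -381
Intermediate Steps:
A(J, W) = 24 + 4*J + 4*W + 4*J*W (A(J, W) = 24 + 4*((W + J) + J*W) = 24 + 4*((J + W) + J*W) = 24 + 4*(J + W + J*W) = 24 + (4*J + 4*W + 4*J*W) = 24 + 4*J + 4*W + 4*J*W)
T = -3 (T = -3*1 = -3)
T*(A(g(4, 6), 4) + O(-3)) = -3*((24 + 4*4 + 4*4 + 4*4*4) + (4 - 1*(-3))) = -3*((24 + 16 + 16 + 64) + (4 + 3)) = -3*(120 + 7) = -3*127 = -381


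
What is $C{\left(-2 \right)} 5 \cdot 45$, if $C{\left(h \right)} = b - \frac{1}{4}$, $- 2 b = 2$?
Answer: $- \frac{1125}{4} \approx -281.25$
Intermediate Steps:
$b = -1$ ($b = \left(- \frac{1}{2}\right) 2 = -1$)
$C{\left(h \right)} = - \frac{5}{4}$ ($C{\left(h \right)} = -1 - \frac{1}{4} = - \frac{5}{4}$)
$C{\left(-2 \right)} 5 \cdot 45 = \left(- \frac{5}{4}\right) 5 \cdot 45 = \left(- \frac{25}{4}\right) 45 = - \frac{1125}{4}$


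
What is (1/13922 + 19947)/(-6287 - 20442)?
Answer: -277702135/372121138 ≈ -0.74627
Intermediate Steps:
(1/13922 + 19947)/(-6287 - 20442) = (1/13922 + 19947)/(-26729) = (277702135/13922)*(-1/26729) = -277702135/372121138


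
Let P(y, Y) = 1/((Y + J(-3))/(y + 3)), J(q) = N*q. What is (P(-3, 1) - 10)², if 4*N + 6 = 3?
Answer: 100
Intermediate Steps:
N = -¾ (N = -3/2 + (¼)*3 = -3/2 + ¾ = -¾ ≈ -0.75000)
J(q) = -3*q/4
P(y, Y) = (3 + y)/(9/4 + Y) (P(y, Y) = 1/((Y - ¾*(-3))/(y + 3)) = 1/((Y + 9/4)/(3 + y)) = 1/((9/4 + Y)/(3 + y)) = (3 + y)/(9/4 + Y))
(P(-3, 1) - 10)² = (4*(3 - 3)/(9 + 4*1) - 10)² = (4*0/(9 + 4) - 10)² = (4*0/13 - 10)² = (4*(1/13)*0 - 10)² = (0 - 10)² = (-10)² = 100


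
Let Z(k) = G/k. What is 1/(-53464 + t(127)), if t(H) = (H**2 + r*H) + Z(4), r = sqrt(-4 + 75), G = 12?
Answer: -37332/1392533065 - 127*sqrt(71)/1392533065 ≈ -2.7577e-5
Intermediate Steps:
r = sqrt(71) ≈ 8.4261
Z(k) = 12/k
t(H) = 3 + H**2 + H*sqrt(71) (t(H) = (H**2 + sqrt(71)*H) + 12/4 = (H**2 + H*sqrt(71)) + 12*(1/4) = (H**2 + H*sqrt(71)) + 3 = 3 + H**2 + H*sqrt(71))
1/(-53464 + t(127)) = 1/(-53464 + (3 + 127**2 + 127*sqrt(71))) = 1/(-53464 + (3 + 16129 + 127*sqrt(71))) = 1/(-53464 + (16132 + 127*sqrt(71))) = 1/(-37332 + 127*sqrt(71))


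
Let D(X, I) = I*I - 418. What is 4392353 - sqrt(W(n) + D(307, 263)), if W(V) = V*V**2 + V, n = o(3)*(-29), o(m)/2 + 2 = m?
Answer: 4392353 - I*sqrt(126419) ≈ 4.3924e+6 - 355.55*I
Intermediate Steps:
o(m) = -4 + 2*m
D(X, I) = -418 + I**2 (D(X, I) = I**2 - 418 = -418 + I**2)
n = -58 (n = (-4 + 2*3)*(-29) = (-4 + 6)*(-29) = 2*(-29) = -58)
W(V) = V + V**3 (W(V) = V**3 + V = V + V**3)
4392353 - sqrt(W(n) + D(307, 263)) = 4392353 - sqrt((-58 + (-58)**3) + (-418 + 263**2)) = 4392353 - sqrt((-58 - 195112) + (-418 + 69169)) = 4392353 - sqrt(-195170 + 68751) = 4392353 - sqrt(-126419) = 4392353 - I*sqrt(126419)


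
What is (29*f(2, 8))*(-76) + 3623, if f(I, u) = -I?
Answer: 8031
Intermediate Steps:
(29*f(2, 8))*(-76) + 3623 = (29*(-1*2))*(-76) + 3623 = (29*(-2))*(-76) + 3623 = -58*(-76) + 3623 = 4408 + 3623 = 8031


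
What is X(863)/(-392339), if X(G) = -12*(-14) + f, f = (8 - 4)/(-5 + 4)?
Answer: -164/392339 ≈ -0.00041801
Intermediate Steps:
f = -4 (f = 4/(-1) = 4*(-1) = -4)
X(G) = 164 (X(G) = -12*(-14) - 4 = 168 - 4 = 164)
X(863)/(-392339) = 164/(-392339) = 164*(-1/392339) = -164/392339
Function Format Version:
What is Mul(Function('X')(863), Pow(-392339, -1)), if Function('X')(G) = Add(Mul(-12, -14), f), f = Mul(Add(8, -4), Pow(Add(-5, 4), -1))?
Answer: Rational(-164, 392339) ≈ -0.00041801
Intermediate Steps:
f = -4 (f = Mul(4, Pow(-1, -1)) = Mul(4, -1) = -4)
Function('X')(G) = 164 (Function('X')(G) = Add(Mul(-12, -14), -4) = Add(168, -4) = 164)
Mul(Function('X')(863), Pow(-392339, -1)) = Mul(164, Pow(-392339, -1)) = Mul(164, Rational(-1, 392339)) = Rational(-164, 392339)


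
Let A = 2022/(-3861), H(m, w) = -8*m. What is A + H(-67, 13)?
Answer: 689158/1287 ≈ 535.48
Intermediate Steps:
A = -674/1287 (A = 2022*(-1/3861) = -674/1287 ≈ -0.52370)
A + H(-67, 13) = -674/1287 - 8*(-67) = -674/1287 + 536 = 689158/1287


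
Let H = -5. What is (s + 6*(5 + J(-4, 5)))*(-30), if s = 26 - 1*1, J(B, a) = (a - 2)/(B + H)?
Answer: -1590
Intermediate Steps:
J(B, a) = (-2 + a)/(-5 + B) (J(B, a) = (a - 2)/(B - 5) = (-2 + a)/(-5 + B))
s = 25 (s = 26 - 1 = 25)
(s + 6*(5 + J(-4, 5)))*(-30) = (25 + 6*(5 + (-2 + 5)/(-5 - 4)))*(-30) = (25 + 6*(5 + 3/(-9)))*(-30) = (25 + 6*(5 - 1/9*3))*(-30) = (25 + 6*(5 - 1/3))*(-30) = (25 + 6*(14/3))*(-30) = (25 + 28)*(-30) = 53*(-30) = -1590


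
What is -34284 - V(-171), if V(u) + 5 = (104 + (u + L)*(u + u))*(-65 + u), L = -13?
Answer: 14841273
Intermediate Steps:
V(u) = -5 + (-65 + u)*(104 + 2*u*(-13 + u)) (V(u) = -5 + (104 + (u - 13)*(u + u))*(-65 + u) = -5 + (104 + (-13 + u)*(2*u))*(-65 + u) = -5 + (104 + 2*u*(-13 + u))*(-65 + u) = -5 + (-65 + u)*(104 + 2*u*(-13 + u)))
-34284 - V(-171) = -34284 - (-6765 - 156*(-171)**2 + 2*(-171)**3 + 1794*(-171)) = -34284 - (-6765 - 156*29241 + 2*(-5000211) - 306774) = -34284 - (-6765 - 4561596 - 10000422 - 306774) = -34284 - 1*(-14875557) = -34284 + 14875557 = 14841273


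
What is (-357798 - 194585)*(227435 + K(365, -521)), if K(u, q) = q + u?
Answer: -125545055857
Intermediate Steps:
(-357798 - 194585)*(227435 + K(365, -521)) = (-357798 - 194585)*(227435 + (-521 + 365)) = -552383*(227435 - 156) = -552383*227279 = -125545055857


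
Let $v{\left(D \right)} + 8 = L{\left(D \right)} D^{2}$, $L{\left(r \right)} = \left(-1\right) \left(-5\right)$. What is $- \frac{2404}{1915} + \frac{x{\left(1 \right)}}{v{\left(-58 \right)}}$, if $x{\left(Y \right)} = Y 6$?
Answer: $- \frac{6734093}{5365830} \approx -1.255$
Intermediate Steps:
$x{\left(Y \right)} = 6 Y$
$L{\left(r \right)} = 5$
$v{\left(D \right)} = -8 + 5 D^{2}$
$- \frac{2404}{1915} + \frac{x{\left(1 \right)}}{v{\left(-58 \right)}} = - \frac{2404}{1915} + \frac{6 \cdot 1}{-8 + 5 \left(-58\right)^{2}} = \left(-2404\right) \frac{1}{1915} + \frac{6}{-8 + 5 \cdot 3364} = - \frac{2404}{1915} + \frac{6}{-8 + 16820} = - \frac{2404}{1915} + \frac{6}{16812} = - \frac{2404}{1915} + 6 \cdot \frac{1}{16812} = - \frac{2404}{1915} + \frac{1}{2802} = - \frac{6734093}{5365830}$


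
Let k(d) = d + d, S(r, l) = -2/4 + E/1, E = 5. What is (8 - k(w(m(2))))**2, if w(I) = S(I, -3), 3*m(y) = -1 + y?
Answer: 1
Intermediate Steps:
S(r, l) = 9/2 (S(r, l) = -2/4 + 5/1 = -2*1/4 + 5*1 = -1/2 + 5 = 9/2)
m(y) = -1/3 + y/3 (m(y) = (-1 + y)/3 = -1/3 + y/3)
w(I) = 9/2
k(d) = 2*d
(8 - k(w(m(2))))**2 = (8 - 2*9/2)**2 = (8 - 1*9)**2 = (8 - 9)**2 = (-1)**2 = 1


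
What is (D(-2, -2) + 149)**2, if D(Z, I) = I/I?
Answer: 22500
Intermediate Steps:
D(Z, I) = 1
(D(-2, -2) + 149)**2 = (1 + 149)**2 = 150**2 = 22500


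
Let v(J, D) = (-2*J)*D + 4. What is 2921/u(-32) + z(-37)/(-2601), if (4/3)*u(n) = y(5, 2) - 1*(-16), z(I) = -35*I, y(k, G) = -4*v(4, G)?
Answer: 2511787/41616 ≈ 60.356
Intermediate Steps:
v(J, D) = 4 - 2*D*J (v(J, D) = -2*D*J + 4 = 4 - 2*D*J)
y(k, G) = -16 + 32*G (y(k, G) = -4*(4 - 2*G*4) = -4*(4 - 8*G) = -16 + 32*G)
u(n) = 48 (u(n) = 3*((-16 + 32*2) - 1*(-16))/4 = 3*((-16 + 64) + 16)/4 = 3*(48 + 16)/4 = (¾)*64 = 48)
2921/u(-32) + z(-37)/(-2601) = 2921/48 - 35*(-37)/(-2601) = 2921*(1/48) + 1295*(-1/2601) = 2921/48 - 1295/2601 = 2511787/41616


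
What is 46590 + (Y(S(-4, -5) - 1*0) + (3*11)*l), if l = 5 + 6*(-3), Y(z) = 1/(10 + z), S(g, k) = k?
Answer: 230806/5 ≈ 46161.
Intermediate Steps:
l = -13 (l = 5 - 18 = -13)
46590 + (Y(S(-4, -5) - 1*0) + (3*11)*l) = 46590 + (1/(10 + (-5 - 1*0)) + (3*11)*(-13)) = 46590 + (1/(10 + (-5 + 0)) + 33*(-13)) = 46590 + (1/(10 - 5) - 429) = 46590 + (1/5 - 429) = 46590 + (⅕ - 429) = 46590 - 2144/5 = 230806/5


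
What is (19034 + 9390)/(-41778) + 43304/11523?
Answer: 22448860/7294059 ≈ 3.0777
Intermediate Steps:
(19034 + 9390)/(-41778) + 43304/11523 = 28424*(-1/41778) + 43304*(1/11523) = -1292/1899 + 43304/11523 = 22448860/7294059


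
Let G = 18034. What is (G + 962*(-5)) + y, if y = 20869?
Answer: 34093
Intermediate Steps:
(G + 962*(-5)) + y = (18034 + 962*(-5)) + 20869 = (18034 - 4810) + 20869 = 13224 + 20869 = 34093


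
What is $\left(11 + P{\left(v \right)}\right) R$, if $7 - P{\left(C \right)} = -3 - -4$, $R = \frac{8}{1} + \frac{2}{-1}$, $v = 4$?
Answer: $102$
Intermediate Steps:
$R = 6$ ($R = 8 \cdot 1 + 2 \left(-1\right) = 8 - 2 = 6$)
$P{\left(C \right)} = 6$ ($P{\left(C \right)} = 7 - \left(-3 - -4\right) = 7 - \left(-3 + 4\right) = 7 - 1 = 6$)
$\left(11 + P{\left(v \right)}\right) R = \left(11 + 6\right) 6 = 17 \cdot 6 = 102$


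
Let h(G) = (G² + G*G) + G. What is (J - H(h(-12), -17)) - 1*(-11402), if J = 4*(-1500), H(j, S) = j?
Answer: 5126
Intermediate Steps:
h(G) = G + 2*G² (h(G) = (G² + G²) + G = 2*G² + G = G + 2*G²)
J = -6000
(J - H(h(-12), -17)) - 1*(-11402) = (-6000 - (-12)*(1 + 2*(-12))) - 1*(-11402) = (-6000 - (-12)*(1 - 24)) + 11402 = (-6000 - (-12)*(-23)) + 11402 = (-6000 - 1*276) + 11402 = (-6000 - 276) + 11402 = -6276 + 11402 = 5126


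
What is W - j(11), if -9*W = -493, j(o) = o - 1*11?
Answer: 493/9 ≈ 54.778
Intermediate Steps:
j(o) = -11 + o (j(o) = o - 11 = -11 + o)
W = 493/9 (W = -⅑*(-493) = 493/9 ≈ 54.778)
W - j(11) = 493/9 - (-11 + 11) = 493/9 - 1*0 = 493/9 + 0 = 493/9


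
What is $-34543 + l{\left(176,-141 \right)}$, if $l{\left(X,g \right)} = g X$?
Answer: $-59359$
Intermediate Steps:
$l{\left(X,g \right)} = X g$
$-34543 + l{\left(176,-141 \right)} = -34543 + 176 \left(-141\right) = -34543 - 24816 = -59359$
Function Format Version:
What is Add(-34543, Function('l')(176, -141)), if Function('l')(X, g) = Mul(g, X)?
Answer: -59359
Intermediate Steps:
Function('l')(X, g) = Mul(X, g)
Add(-34543, Function('l')(176, -141)) = Add(-34543, Mul(176, -141)) = Add(-34543, -24816) = -59359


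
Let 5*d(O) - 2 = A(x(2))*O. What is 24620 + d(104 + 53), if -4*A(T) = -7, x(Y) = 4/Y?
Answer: 493507/20 ≈ 24675.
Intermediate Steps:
A(T) = 7/4 (A(T) = -¼*(-7) = 7/4)
d(O) = ⅖ + 7*O/20 (d(O) = ⅖ + (7*O/4)/5 = ⅖ + 7*O/20)
24620 + d(104 + 53) = 24620 + (⅖ + 7*(104 + 53)/20) = 24620 + (⅖ + (7/20)*157) = 24620 + (⅖ + 1099/20) = 24620 + 1107/20 = 493507/20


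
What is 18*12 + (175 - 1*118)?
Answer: 273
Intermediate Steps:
18*12 + (175 - 1*118) = 216 + (175 - 118) = 216 + 57 = 273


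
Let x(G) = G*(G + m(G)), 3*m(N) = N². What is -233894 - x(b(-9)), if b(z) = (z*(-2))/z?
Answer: -701686/3 ≈ -2.3390e+5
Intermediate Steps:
b(z) = -2 (b(z) = (-2*z)/z = -2)
m(N) = N²/3
x(G) = G*(G + G²/3)
-233894 - x(b(-9)) = -233894 - (-2)²*(3 - 2)/3 = -233894 - 4/3 = -701686/3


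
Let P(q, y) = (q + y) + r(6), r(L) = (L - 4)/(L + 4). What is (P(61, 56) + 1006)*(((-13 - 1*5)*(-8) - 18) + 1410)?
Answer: 8626176/5 ≈ 1.7252e+6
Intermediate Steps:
r(L) = (-4 + L)/(4 + L)
P(q, y) = 1/5 + q + y (P(q, y) = (q + y) + (-4 + 6)/(4 + 6) = (q + y) + 2/10 = (q + y) + (1/10)*2 = (q + y) + 1/5 = 1/5 + q + y)
(P(61, 56) + 1006)*(((-13 - 1*5)*(-8) - 18) + 1410) = ((1/5 + 61 + 56) + 1006)*(((-13 - 1*5)*(-8) - 18) + 1410) = (586/5 + 1006)*(((-13 - 5)*(-8) - 18) + 1410) = 5616*((-18*(-8) - 18) + 1410)/5 = 5616*((144 - 18) + 1410)/5 = 5616*(126 + 1410)/5 = (5616/5)*1536 = 8626176/5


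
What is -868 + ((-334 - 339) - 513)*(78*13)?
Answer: -1203472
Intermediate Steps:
-868 + ((-334 - 339) - 513)*(78*13) = -868 + (-673 - 513)*1014 = -868 - 1186*1014 = -868 - 1202604 = -1203472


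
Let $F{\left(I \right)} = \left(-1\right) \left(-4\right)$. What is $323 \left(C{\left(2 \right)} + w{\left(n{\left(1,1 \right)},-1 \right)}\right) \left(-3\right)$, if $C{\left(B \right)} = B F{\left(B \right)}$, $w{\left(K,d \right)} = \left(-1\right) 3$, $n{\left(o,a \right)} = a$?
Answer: $-4845$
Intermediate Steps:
$F{\left(I \right)} = 4$
$w{\left(K,d \right)} = -3$
$C{\left(B \right)} = 4 B$ ($C{\left(B \right)} = B 4 = 4 B$)
$323 \left(C{\left(2 \right)} + w{\left(n{\left(1,1 \right)},-1 \right)}\right) \left(-3\right) = 323 \left(4 \cdot 2 - 3\right) \left(-3\right) = 323 \left(8 - 3\right) \left(-3\right) = 323 \cdot 5 \left(-3\right) = 323 \left(-15\right) = -4845$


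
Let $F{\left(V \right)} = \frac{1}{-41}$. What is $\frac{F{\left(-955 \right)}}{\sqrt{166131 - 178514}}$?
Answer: $\frac{i \sqrt{12383}}{507703} \approx 0.00021918 i$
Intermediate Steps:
$F{\left(V \right)} = - \frac{1}{41}$
$\frac{F{\left(-955 \right)}}{\sqrt{166131 - 178514}} = - \frac{1}{41 \sqrt{166131 - 178514}} = - \frac{1}{41 \sqrt{-12383}} = - \frac{1}{41 i \sqrt{12383}} = - \frac{\left(- \frac{1}{12383}\right) i \sqrt{12383}}{41} = \frac{i \sqrt{12383}}{507703}$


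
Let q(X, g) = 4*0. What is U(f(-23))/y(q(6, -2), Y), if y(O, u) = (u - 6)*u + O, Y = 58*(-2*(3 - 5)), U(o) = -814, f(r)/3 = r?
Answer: -407/26216 ≈ -0.015525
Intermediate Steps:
f(r) = 3*r
q(X, g) = 0
Y = 232 (Y = 58*(-2*(-2)) = 58*4 = 232)
y(O, u) = O + u*(-6 + u) (y(O, u) = (-6 + u)*u + O = u*(-6 + u) + O = O + u*(-6 + u))
U(f(-23))/y(q(6, -2), Y) = -814/(0 + 232**2 - 6*232) = -814/(0 + 53824 - 1392) = -814/52432 = -814*1/52432 = -407/26216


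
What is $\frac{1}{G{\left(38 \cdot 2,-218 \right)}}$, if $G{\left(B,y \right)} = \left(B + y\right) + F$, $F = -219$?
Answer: $- \frac{1}{361} \approx -0.0027701$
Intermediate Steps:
$G{\left(B,y \right)} = -219 + B + y$ ($G{\left(B,y \right)} = \left(B + y\right) - 219 = -219 + B + y$)
$\frac{1}{G{\left(38 \cdot 2,-218 \right)}} = \frac{1}{-219 + 38 \cdot 2 - 218} = \frac{1}{-219 + 76 - 218} = \frac{1}{-361} = - \frac{1}{361}$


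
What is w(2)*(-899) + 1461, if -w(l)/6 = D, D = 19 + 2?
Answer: 114735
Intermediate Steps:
D = 21
w(l) = -126 (w(l) = -6*21 = -126)
w(2)*(-899) + 1461 = -126*(-899) + 1461 = 113274 + 1461 = 114735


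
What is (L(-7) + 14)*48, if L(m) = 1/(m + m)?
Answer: 4680/7 ≈ 668.57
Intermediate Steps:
L(m) = 1/(2*m)
(L(-7) + 14)*48 = ((½)/(-7) + 14)*48 = ((½)*(-⅐) + 14)*48 = (-1/14 + 14)*48 = (195/14)*48 = 4680/7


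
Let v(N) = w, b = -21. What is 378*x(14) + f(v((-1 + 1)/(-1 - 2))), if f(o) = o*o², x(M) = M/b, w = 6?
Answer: -36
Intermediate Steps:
v(N) = 6
x(M) = -M/21 (x(M) = M/(-21) = M*(-1/21) = -M/21)
f(o) = o³
378*x(14) + f(v((-1 + 1)/(-1 - 2))) = 378*(-1/21*14) + 6³ = 378*(-⅔) + 216 = -252 + 216 = -36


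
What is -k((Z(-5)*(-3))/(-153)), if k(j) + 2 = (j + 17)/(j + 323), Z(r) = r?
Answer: 16037/8234 ≈ 1.9477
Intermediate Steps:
k(j) = -2 + (17 + j)/(323 + j) (k(j) = -2 + (j + 17)/(j + 323) = -2 + (17 + j)/(323 + j))
-k((Z(-5)*(-3))/(-153)) = -(-629 - (-5*(-3))/(-153))/(323 - 5*(-3)/(-153)) = -(-629 - 15*(-1)/153)/(323 + 15*(-1/153)) = -(-629 - 1*(-5/51))/(323 - 5/51) = -(-629 + 5/51)/16468/51 = -51*(-32074)/(16468*51) = -1*(-16037/8234) = 16037/8234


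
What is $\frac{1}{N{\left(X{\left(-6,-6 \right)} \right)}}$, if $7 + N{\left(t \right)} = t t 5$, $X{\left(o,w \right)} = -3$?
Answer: $\frac{1}{38} \approx 0.026316$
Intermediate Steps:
$N{\left(t \right)} = -7 + 5 t^{2}$ ($N{\left(t \right)} = -7 + t t 5 = -7 + t^{2} \cdot 5 = -7 + 5 t^{2}$)
$\frac{1}{N{\left(X{\left(-6,-6 \right)} \right)}} = \frac{1}{-7 + 5 \left(-3\right)^{2}} = \frac{1}{-7 + 5 \cdot 9} = \frac{1}{-7 + 45} = \frac{1}{38}$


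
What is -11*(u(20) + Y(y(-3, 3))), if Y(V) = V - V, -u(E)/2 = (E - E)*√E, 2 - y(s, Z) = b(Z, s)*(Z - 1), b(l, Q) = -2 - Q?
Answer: 0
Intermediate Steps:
y(s, Z) = 2 - (-1 + Z)*(-2 - s) (y(s, Z) = 2 - (-2 - s)*(Z - 1) = 2 - (-2 - s)*(-1 + Z) = 2 - (-1 + Z)*(-2 - s))
u(E) = 0 (u(E) = -2*(E - E)*√E = -0*√E = -2*0 = 0)
Y(V) = 0
-11*(u(20) + Y(y(-3, 3))) = -11*(0 + 0) = -11*0 = 0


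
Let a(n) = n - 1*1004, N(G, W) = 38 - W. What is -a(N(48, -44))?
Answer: 922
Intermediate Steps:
a(n) = -1004 + n (a(n) = n - 1004 = -1004 + n)
-a(N(48, -44)) = -(-1004 + (38 - 1*(-44))) = -(-1004 + (38 + 44)) = -(-1004 + 82) = -1*(-922) = 922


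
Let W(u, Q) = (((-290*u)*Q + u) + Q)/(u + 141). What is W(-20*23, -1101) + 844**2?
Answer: 374110145/319 ≈ 1.1728e+6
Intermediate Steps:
W(u, Q) = (Q + u - 290*Q*u)/(141 + u) (W(u, Q) = ((-290*Q*u + u) + Q)/(141 + u) = ((u - 290*Q*u) + Q)/(141 + u) = (Q + u - 290*Q*u)/(141 + u))
W(-20*23, -1101) + 844**2 = (-1101 - 20*23 - 290*(-1101)*(-20*23))/(141 - 20*23) + 844**2 = (-1101 - 460 - 290*(-1101)*(-460))/(141 - 460) + 712336 = (-1101 - 460 - 146873400)/(-319) + 712336 = -1/319*(-146874961) + 712336 = 146874961/319 + 712336 = 374110145/319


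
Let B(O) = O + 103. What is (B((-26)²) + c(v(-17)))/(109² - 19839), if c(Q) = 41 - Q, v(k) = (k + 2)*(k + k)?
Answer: -155/3979 ≈ -0.038954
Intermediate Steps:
v(k) = 2*k*(2 + k) (v(k) = (2 + k)*(2*k) = 2*k*(2 + k))
B(O) = 103 + O
(B((-26)²) + c(v(-17)))/(109² - 19839) = ((103 + (-26)²) + (41 - 2*(-17)*(2 - 17)))/(109² - 19839) = ((103 + 676) + (41 - 2*(-17)*(-15)))/(11881 - 19839) = (779 + (41 - 1*510))/(-7958) = (779 + (41 - 510))*(-1/7958) = (779 - 469)*(-1/7958) = 310*(-1/7958) = -155/3979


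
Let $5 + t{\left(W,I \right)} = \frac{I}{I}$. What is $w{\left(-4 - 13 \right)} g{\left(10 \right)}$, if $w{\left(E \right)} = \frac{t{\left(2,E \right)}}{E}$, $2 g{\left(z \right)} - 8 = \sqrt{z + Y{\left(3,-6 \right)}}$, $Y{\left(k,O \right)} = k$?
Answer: $\frac{16}{17} + \frac{2 \sqrt{13}}{17} \approx 1.3654$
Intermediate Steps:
$t{\left(W,I \right)} = -4$ ($t{\left(W,I \right)} = -5 + \frac{I}{I} = -5 + 1 = -4$)
$g{\left(z \right)} = 4 + \frac{\sqrt{3 + z}}{2}$ ($g{\left(z \right)} = 4 + \frac{\sqrt{z + 3}}{2} = 4 + \frac{\sqrt{3 + z}}{2}$)
$w{\left(E \right)} = - \frac{4}{E}$
$w{\left(-4 - 13 \right)} g{\left(10 \right)} = - \frac{4}{-4 - 13} \left(4 + \frac{\sqrt{3 + 10}}{2}\right) = - \frac{4}{-4 - 13} \left(4 + \frac{\sqrt{13}}{2}\right) = - \frac{4}{-17} \left(4 + \frac{\sqrt{13}}{2}\right) = \left(-4\right) \left(- \frac{1}{17}\right) \left(4 + \frac{\sqrt{13}}{2}\right) = \frac{4 \left(4 + \frac{\sqrt{13}}{2}\right)}{17} = \frac{16}{17} + \frac{2 \sqrt{13}}{17}$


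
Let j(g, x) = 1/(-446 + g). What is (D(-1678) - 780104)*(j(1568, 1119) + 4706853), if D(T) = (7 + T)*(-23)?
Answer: -3916830609410957/1122 ≈ -3.4909e+12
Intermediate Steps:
D(T) = -161 - 23*T
(D(-1678) - 780104)*(j(1568, 1119) + 4706853) = ((-161 - 23*(-1678)) - 780104)*(1/(-446 + 1568) + 4706853) = ((-161 + 38594) - 780104)*(1/1122 + 4706853) = (38433 - 780104)*(1/1122 + 4706853) = -741671*5281089067/1122 = -3916830609410957/1122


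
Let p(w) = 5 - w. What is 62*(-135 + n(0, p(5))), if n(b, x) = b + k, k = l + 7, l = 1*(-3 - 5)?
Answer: -8432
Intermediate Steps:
l = -8 (l = 1*(-8) = -8)
k = -1 (k = -8 + 7 = -1)
n(b, x) = -1 + b (n(b, x) = b - 1 = -1 + b)
62*(-135 + n(0, p(5))) = 62*(-135 + (-1 + 0)) = 62*(-135 - 1) = 62*(-136) = -8432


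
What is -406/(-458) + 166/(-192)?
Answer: 481/21984 ≈ 0.021880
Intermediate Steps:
-406/(-458) + 166/(-192) = -406*(-1/458) + 166*(-1/192) = 203/229 - 83/96 = 481/21984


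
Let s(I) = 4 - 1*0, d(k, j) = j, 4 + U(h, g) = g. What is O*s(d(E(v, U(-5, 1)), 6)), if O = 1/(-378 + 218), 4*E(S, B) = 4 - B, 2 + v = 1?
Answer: -1/40 ≈ -0.025000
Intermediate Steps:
v = -1 (v = -2 + 1 = -1)
U(h, g) = -4 + g
E(S, B) = 1 - B/4 (E(S, B) = (4 - B)/4 = 1 - B/4)
O = -1/160 (O = 1/(-160) = -1/160 ≈ -0.0062500)
s(I) = 4 (s(I) = 4 + 0 = 4)
O*s(d(E(v, U(-5, 1)), 6)) = -1/160*4 = -1/40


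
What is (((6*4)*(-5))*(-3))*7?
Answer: 2520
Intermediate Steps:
(((6*4)*(-5))*(-3))*7 = ((24*(-5))*(-3))*7 = -120*(-3)*7 = 360*7 = 2520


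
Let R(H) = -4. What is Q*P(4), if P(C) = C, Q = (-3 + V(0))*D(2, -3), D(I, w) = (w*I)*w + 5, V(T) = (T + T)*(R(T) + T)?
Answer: -276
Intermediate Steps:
V(T) = 2*T*(-4 + T) (V(T) = (T + T)*(-4 + T) = (2*T)*(-4 + T) = 2*T*(-4 + T))
D(I, w) = 5 + I*w**2 (D(I, w) = (I*w)*w + 5 = I*w**2 + 5 = 5 + I*w**2)
Q = -69 (Q = (-3 + 2*0*(-4 + 0))*(5 + 2*(-3)**2) = (-3 + 2*0*(-4))*(5 + 2*9) = (-3 + 0)*(5 + 18) = -3*23 = -69)
Q*P(4) = -69*4 = -276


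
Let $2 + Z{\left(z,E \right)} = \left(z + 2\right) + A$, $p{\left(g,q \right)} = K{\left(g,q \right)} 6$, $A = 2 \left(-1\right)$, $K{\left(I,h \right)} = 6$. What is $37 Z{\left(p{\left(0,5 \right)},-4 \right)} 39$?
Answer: $49062$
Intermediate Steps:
$A = -2$
$p{\left(g,q \right)} = 36$ ($p{\left(g,q \right)} = 6 \cdot 6 = 36$)
$Z{\left(z,E \right)} = -2 + z$ ($Z{\left(z,E \right)} = -2 + \left(\left(z + 2\right) - 2\right) = -2 + \left(\left(2 + z\right) - 2\right) = -2 + z$)
$37 Z{\left(p{\left(0,5 \right)},-4 \right)} 39 = 37 \left(-2 + 36\right) 39 = 37 \cdot 34 \cdot 39 = 1258 \cdot 39 = 49062$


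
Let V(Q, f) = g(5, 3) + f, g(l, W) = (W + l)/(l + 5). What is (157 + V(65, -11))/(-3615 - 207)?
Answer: -367/9555 ≈ -0.038409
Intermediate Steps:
g(l, W) = (W + l)/(5 + l)
V(Q, f) = 4/5 + f (V(Q, f) = (3 + 5)/(5 + 5) + f = 8/10 + f = (1/10)*8 + f = 4/5 + f)
(157 + V(65, -11))/(-3615 - 207) = (157 + (4/5 - 11))/(-3615 - 207) = (157 - 51/5)/(-3822) = (734/5)*(-1/3822) = -367/9555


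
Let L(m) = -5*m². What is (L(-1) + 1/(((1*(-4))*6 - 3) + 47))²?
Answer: 9801/400 ≈ 24.503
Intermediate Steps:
(L(-1) + 1/(((1*(-4))*6 - 3) + 47))² = (-5*(-1)² + 1/(((1*(-4))*6 - 3) + 47))² = (-5*1 + 1/((-4*6 - 3) + 47))² = (-5 + 1/((-24 - 3) + 47))² = (-5 + 1/(-27 + 47))² = (-5 + 1/20)² = (-99/20)² = 9801/400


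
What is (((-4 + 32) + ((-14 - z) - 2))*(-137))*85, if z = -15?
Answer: -314415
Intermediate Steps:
(((-4 + 32) + ((-14 - z) - 2))*(-137))*85 = (((-4 + 32) + ((-14 - 1*(-15)) - 2))*(-137))*85 = ((28 + ((-14 + 15) - 2))*(-137))*85 = ((28 + (1 - 2))*(-137))*85 = ((28 - 1)*(-137))*85 = (27*(-137))*85 = -3699*85 = -314415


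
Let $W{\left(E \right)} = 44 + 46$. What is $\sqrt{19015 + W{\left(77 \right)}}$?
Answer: $\sqrt{19105} \approx 138.22$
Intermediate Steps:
$W{\left(E \right)} = 90$
$\sqrt{19015 + W{\left(77 \right)}} = \sqrt{19015 + 90} = \sqrt{19105}$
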